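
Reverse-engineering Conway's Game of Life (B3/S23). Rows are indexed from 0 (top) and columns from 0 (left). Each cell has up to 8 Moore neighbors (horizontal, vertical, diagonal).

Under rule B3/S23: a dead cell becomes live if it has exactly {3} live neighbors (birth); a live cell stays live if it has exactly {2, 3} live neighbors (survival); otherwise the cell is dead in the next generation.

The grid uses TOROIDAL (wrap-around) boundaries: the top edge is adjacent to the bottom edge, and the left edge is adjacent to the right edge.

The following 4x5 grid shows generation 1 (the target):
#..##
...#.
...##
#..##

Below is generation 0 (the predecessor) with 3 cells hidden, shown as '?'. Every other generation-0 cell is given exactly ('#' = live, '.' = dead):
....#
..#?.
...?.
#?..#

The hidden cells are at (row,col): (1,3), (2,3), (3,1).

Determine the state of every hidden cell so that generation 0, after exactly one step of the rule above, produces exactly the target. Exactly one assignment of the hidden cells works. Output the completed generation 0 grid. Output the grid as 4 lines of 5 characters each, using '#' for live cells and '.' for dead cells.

Answer: ....#
..#..
...#.
#...#

Derivation:
Hidden generation-0 cells (in order): (1,3), (2,3), (3,1).
A hidden cell only influences target cells in its own 3x3 neighborhood. Try each of the 2^3 = 8 assignments, step the completed generation 0 forward once under B3/S23, and compare with the target:
  (1,3)=. (2,3)=. (3,1)=. -> step gives (1,3)='.' but target has '#' -> reject
  (1,3)=. (2,3)=. (3,1)=# -> step gives (0,0)='.' but target has '#' -> reject
  (1,3)=. (2,3)=# (3,1)=. -> step reproduces the target at every cell -> ACCEPT
  (1,3)=. (2,3)=# (3,1)=# -> step gives (0,0)='.' but target has '#' -> reject
  (1,3)=# (2,3)=. (3,1)=. -> step gives (0,3)='.' but target has '#' -> reject
  (1,3)=# (2,3)=. (3,1)=# -> step gives (0,0)='.' but target has '#' -> reject
  (1,3)=# (2,3)=# (3,1)=. -> step gives (0,3)='.' but target has '#' -> reject
  (1,3)=# (2,3)=# (3,1)=# -> step gives (0,0)='.' but target has '#' -> reject
Unique solution: (1,3)=dead, (2,3)=live, (3,1)=dead.
Check: live-neighbor counts of every cell in the completed generation 0:
32132
11132
22223
21133
Applying B3/S23 to generation 0 with these counts gives:
#..##
...#.
...##
#..##
which matches the target exactly.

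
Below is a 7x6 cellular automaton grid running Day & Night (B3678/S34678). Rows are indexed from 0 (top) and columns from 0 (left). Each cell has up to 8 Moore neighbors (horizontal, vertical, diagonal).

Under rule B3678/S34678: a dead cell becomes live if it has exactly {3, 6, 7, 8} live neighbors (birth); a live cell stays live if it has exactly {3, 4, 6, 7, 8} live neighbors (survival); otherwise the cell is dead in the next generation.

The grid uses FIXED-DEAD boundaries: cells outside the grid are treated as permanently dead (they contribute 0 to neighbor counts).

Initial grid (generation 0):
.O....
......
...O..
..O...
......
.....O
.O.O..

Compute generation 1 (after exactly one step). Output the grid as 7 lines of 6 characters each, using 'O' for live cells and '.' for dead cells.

Simulating step by step:
Generation 0 (given above): 6 live cells
Generation 1: 0 live cells
(generation 1 grid is the final answer)

Answer: ......
......
......
......
......
......
......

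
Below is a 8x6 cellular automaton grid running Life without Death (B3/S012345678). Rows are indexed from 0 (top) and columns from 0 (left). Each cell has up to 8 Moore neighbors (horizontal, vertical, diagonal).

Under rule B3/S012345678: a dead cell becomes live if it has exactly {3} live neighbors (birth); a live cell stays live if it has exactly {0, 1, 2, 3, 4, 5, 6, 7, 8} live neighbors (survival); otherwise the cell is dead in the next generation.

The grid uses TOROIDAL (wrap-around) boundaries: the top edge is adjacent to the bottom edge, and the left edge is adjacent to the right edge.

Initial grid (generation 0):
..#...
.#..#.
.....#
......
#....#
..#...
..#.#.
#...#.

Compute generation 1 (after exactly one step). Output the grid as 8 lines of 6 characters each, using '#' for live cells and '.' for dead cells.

Simulating step by step:
Generation 0 (given above): 11 live cells
Generation 1: 23 live cells
(generation 1 grid is the final answer)

Answer: .###.#
.#..#.
.....#
#....#
#....#
.###.#
.##.##
##..##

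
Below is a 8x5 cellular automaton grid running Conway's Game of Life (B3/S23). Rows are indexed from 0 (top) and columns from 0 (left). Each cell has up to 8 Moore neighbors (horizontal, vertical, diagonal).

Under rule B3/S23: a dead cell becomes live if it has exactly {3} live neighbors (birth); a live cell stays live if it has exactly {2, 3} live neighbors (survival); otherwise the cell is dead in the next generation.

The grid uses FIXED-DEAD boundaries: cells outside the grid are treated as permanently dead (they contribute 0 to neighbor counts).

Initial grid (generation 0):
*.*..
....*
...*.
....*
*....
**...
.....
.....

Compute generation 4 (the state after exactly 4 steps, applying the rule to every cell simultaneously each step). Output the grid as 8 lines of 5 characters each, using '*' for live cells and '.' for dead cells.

Simulating step by step:
Generation 0 (given above): 8 live cells
Generation 1: 7 live cells
.....
...*.
...**
.....
**...
**...
.....
.....
Generation 2: 8 live cells
.....
...**
...**
.....
**...
**...
.....
.....
Generation 3: 8 live cells
.....
...**
...**
.....
**...
**...
.....
.....
Generation 4: 8 live cells
(generation 4 grid is the final answer)

Answer: .....
...**
...**
.....
**...
**...
.....
.....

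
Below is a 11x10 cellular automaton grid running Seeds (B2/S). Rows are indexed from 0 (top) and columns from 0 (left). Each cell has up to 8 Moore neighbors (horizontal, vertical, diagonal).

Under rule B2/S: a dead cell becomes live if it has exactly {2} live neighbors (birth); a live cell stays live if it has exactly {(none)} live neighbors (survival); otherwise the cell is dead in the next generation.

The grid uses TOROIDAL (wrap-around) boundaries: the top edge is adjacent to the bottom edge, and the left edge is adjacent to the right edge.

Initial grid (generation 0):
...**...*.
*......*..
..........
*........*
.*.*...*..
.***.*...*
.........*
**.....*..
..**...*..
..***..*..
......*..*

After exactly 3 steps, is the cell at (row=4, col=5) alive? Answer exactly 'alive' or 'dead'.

Simulating step by step:
Generation 0 (given above): 28 live cells
Generation 1: 23 live cells
*....**...
...**...**
.*......*.
.**.....*.
......*...
......*...
...**.*...
...*..*..*
*.........
.*...*....
..........
Generation 2: 28 live cells
...*...**.
.**...*...
....*.....
*........*
.**..*....
...**.....
..*.......
*.*....*..
.**.***..*
*.........
**..*.....
Generation 3: 28 live cells
....***..*
....**..*.
..**.*...*
..****....
.........*
.....*....
....*.....
....*...**
.......**.
......*...
..**...**.

Cell (4,5) at generation 3: 0 -> dead

Answer: dead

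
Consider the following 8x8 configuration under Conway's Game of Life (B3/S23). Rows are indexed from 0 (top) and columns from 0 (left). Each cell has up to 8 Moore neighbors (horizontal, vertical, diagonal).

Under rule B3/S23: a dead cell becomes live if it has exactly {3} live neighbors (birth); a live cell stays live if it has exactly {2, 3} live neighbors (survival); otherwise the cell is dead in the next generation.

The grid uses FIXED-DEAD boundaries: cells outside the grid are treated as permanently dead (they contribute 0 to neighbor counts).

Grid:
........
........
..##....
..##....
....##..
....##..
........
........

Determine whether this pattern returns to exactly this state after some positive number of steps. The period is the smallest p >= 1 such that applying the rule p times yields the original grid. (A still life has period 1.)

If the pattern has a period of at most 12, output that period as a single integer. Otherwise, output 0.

Answer: 2

Derivation:
Simulating and comparing each generation to the original:
Gen 0 (original, given above): 8 live cells
Gen 1: 6 live cells, differs from original
Gen 2: 8 live cells, MATCHES original -> period = 2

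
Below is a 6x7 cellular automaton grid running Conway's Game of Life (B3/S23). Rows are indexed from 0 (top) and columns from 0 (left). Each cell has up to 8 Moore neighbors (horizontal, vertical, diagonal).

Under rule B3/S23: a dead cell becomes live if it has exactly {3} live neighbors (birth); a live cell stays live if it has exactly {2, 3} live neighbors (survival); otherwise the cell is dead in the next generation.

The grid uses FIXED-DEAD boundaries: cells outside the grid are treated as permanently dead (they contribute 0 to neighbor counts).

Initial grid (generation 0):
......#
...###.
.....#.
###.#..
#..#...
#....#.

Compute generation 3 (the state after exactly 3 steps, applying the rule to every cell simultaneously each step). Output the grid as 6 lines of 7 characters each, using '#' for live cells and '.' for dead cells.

Simulating step by step:
Generation 0 (given above): 13 live cells
Generation 1: 17 live cells
....##.
....###
.##..#.
#####..
#.###..
.......
Generation 2: 11 live cells
....#.#
...#..#
#.....#
#....#.
#...#..
...#...
Generation 3: 8 live cells
(generation 3 grid is the final answer)

Answer: .....#.
......#
.....##
##...#.
....#..
.......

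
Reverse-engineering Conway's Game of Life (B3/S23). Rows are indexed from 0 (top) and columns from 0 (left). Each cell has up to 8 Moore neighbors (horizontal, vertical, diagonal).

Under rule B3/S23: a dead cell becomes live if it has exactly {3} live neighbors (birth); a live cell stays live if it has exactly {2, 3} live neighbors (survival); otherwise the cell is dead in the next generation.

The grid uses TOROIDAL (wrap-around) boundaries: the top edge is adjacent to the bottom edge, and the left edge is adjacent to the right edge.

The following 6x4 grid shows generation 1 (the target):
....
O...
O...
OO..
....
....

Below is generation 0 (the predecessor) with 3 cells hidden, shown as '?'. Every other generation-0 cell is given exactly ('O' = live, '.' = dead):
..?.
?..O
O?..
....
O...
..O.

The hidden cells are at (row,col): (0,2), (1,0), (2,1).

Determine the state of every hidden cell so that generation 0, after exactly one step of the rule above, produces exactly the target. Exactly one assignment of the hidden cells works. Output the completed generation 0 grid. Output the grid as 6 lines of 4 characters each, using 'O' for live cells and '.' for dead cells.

Answer: ....
...O
OO..
....
O...
..O.

Derivation:
Hidden generation-0 cells (in order): (0,2), (1,0), (2,1).
A hidden cell only influences target cells in its own 3x3 neighborhood. Try each of the 2^3 = 8 assignments, step the completed generation 0 forward once under B3/S23, and compare with the target:
  (0,2)=. (1,0)=. (2,1)=. -> step gives (1,0)='.' but target has 'O' -> reject
  (0,2)=. (1,0)=. (2,1)=O -> step reproduces the target at every cell -> ACCEPT
  (0,2)=. (1,0)=O (2,1)=. -> step gives (0,3)='O' but target has '.' -> reject
  (0,2)=. (1,0)=O (2,1)=O -> step gives (0,3)='O' but target has '.' -> reject
  (0,2)=O (1,0)=. (2,1)=. -> step gives (0,2)='O' but target has '.' -> reject
  (0,2)=O (1,0)=. (2,1)=O -> step gives (0,2)='O' but target has '.' -> reject
  (0,2)=O (1,0)=O (2,1)=. -> step gives (0,1)='O' but target has '.' -> reject
  (0,2)=O (1,0)=O (2,1)=O -> step gives (0,1)='O' but target has '.' -> reject
Unique solution: (0,2)=dead, (1,0)=dead, (2,1)=live.
Check: live-neighbor counts of every cell in the completed generation 0:
1122
3221
2122
3312
0212
1202
Applying B3/S23 to generation 0 with these counts gives:
....
O...
O...
OO..
....
....
which matches the target exactly.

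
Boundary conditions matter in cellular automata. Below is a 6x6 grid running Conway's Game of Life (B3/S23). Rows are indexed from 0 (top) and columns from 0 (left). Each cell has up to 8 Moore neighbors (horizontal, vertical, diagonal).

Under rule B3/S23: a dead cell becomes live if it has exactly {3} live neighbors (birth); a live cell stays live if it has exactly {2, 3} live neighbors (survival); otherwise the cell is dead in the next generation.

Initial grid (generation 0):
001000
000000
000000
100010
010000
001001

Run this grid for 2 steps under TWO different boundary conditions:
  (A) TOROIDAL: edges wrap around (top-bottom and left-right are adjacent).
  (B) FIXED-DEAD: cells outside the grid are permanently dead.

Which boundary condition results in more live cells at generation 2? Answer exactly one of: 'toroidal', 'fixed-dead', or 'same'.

Under TOROIDAL boundary, generation 2:
000000
000000
000000
100000
111000
011000
Population = 6

Under FIXED-DEAD boundary, generation 2:
000000
000000
000000
000000
000000
000000
Population = 0

Comparison: toroidal=6, fixed-dead=0 -> toroidal

Answer: toroidal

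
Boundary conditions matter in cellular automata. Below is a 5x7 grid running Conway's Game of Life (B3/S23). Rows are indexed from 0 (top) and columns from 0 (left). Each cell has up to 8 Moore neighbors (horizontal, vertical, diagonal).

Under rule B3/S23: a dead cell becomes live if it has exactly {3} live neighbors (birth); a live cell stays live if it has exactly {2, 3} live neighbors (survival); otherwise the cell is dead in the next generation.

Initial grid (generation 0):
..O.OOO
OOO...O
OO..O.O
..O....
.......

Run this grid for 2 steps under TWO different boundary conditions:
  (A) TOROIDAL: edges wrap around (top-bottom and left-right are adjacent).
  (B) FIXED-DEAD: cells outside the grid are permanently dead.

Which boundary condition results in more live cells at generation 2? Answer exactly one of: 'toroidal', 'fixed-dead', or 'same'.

Under TOROIDAL boundary, generation 2:
..O..OO
..O....
OOOOOOO
O.O..O.
OO.O.O.
Population = 18

Under FIXED-DEAD boundary, generation 2:
.OOOOOO
..O...O
O.OOOO.
.......
.......
Population = 13

Comparison: toroidal=18, fixed-dead=13 -> toroidal

Answer: toroidal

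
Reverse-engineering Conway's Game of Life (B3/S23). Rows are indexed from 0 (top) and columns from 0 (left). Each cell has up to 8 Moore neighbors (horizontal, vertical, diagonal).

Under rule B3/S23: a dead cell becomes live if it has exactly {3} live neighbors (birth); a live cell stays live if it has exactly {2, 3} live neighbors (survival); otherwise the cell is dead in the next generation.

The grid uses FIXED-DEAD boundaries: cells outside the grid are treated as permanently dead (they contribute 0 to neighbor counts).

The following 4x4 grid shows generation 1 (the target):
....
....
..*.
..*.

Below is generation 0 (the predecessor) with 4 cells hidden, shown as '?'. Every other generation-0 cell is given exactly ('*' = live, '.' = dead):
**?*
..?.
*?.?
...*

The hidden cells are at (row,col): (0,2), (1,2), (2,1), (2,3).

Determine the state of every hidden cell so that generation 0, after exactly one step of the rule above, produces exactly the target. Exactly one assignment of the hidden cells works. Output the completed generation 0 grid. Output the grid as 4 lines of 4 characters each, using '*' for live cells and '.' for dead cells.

Hidden generation-0 cells (in order): (0,2), (1,2), (2,1), (2,3).
A hidden cell only influences target cells in its own 3x3 neighborhood. Try each of the 2^4 = 16 assignments, step the completed generation 0 forward once under B3/S23, and compare with the target:
  (0,2)=. (1,2)=. (2,1)=. (2,3)=. -> step gives (1,0)='*' but target has '.' -> reject
  (0,2)=. (1,2)=. (2,1)=. (2,3)=* -> step gives (1,0)='*' but target has '.' -> reject
  (0,2)=. (1,2)=. (2,1)=* (2,3)=. -> step gives (1,2)='*' but target has '.' -> reject
  (0,2)=. (1,2)=. (2,1)=* (2,3)=* -> step reproduces the target at every cell -> ACCEPT
  (0,2)=. (1,2)=* (2,1)=. (2,3)=. -> step gives (0,1)='*' but target has '.' -> reject
  (0,2)=. (1,2)=* (2,1)=. (2,3)=* -> step gives (0,1)='*' but target has '.' -> reject
  (0,2)=. (1,2)=* (2,1)=* (2,3)=. -> step gives (0,1)='*' but target has '.' -> reject
  (0,2)=. (1,2)=* (2,1)=* (2,3)=* -> step gives (0,1)='*' but target has '.' -> reject
  (0,2)=* (1,2)=. (2,1)=. (2,3)=. -> step gives (0,1)='*' but target has '.' -> reject
  (0,2)=* (1,2)=. (2,1)=. (2,3)=* -> step gives (0,1)='*' but target has '.' -> reject
  (0,2)=* (1,2)=. (2,1)=* (2,3)=. -> step gives (0,1)='*' but target has '.' -> reject
  (0,2)=* (1,2)=. (2,1)=* (2,3)=* -> step gives (0,1)='*' but target has '.' -> reject
  (0,2)=* (1,2)=* (2,1)=. (2,3)=. -> step gives (0,1)='*' but target has '.' -> reject
  (0,2)=* (1,2)=* (2,1)=. (2,3)=* -> step gives (0,1)='*' but target has '.' -> reject
  (0,2)=* (1,2)=* (2,1)=* (2,3)=. -> step gives (0,1)='*' but target has '.' -> reject
  (0,2)=* (1,2)=* (2,1)=* (2,3)=* -> step gives (0,1)='*' but target has '.' -> reject
Unique solution: (0,2)=dead, (1,2)=dead, (2,1)=live, (2,3)=live.
Check: live-neighbor counts of every cell in the completed generation 0:
1120
4442
1131
2231
Applying B3/S23 to generation 0 with these counts gives:
....
....
..*.
..*.
which matches the target exactly.

Answer: **.*
....
**.*
...*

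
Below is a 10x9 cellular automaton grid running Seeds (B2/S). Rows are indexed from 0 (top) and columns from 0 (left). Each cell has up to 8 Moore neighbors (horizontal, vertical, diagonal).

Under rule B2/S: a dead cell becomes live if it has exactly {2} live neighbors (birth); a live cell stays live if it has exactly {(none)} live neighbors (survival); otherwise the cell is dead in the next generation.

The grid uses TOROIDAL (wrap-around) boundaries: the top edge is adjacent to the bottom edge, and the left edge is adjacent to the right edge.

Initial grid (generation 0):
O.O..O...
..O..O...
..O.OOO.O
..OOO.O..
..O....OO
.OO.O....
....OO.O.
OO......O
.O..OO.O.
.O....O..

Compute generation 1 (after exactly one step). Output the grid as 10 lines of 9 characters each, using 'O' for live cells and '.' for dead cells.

Simulating step by step:
Generation 0 (given above): 32 live cells
Generation 1: 15 live cells
(generation 1 grid is the final answer)

Answer: ...OO....
O......OO
.........
O........
O.....O..
O........
......O..
..OO.....
.........
...O...OO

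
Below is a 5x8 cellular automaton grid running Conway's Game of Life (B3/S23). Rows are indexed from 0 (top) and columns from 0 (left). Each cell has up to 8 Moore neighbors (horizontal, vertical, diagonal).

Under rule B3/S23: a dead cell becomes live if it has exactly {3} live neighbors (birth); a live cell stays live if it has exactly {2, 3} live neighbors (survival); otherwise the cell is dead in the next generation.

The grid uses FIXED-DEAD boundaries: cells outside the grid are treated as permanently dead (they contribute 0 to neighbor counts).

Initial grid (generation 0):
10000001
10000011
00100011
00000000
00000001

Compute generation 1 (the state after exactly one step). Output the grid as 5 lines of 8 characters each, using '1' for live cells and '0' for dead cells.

Simulating step by step:
Generation 0 (given above): 9 live cells
Generation 1: 7 live cells
(generation 1 grid is the final answer)

Answer: 00000011
01000000
00000011
00000011
00000000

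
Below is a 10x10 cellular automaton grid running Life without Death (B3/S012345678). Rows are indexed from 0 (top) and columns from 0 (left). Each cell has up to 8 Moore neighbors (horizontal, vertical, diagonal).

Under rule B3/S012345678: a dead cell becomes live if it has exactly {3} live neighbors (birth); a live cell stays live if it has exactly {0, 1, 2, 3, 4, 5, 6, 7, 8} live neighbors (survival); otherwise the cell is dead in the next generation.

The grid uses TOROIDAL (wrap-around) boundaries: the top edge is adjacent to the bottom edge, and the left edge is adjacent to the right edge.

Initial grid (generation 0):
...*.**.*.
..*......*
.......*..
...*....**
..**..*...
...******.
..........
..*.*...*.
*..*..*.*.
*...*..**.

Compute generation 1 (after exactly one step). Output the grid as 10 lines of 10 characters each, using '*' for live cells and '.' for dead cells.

Answer: ...****.*.
..*...****
.......*.*
..**...***
..**..*..*
..*******.
......*.*.
..***..***
**.****.*.
*..**..**.

Derivation:
Simulating step by step:
Generation 0 (given above): 30 live cells
Generation 1: 48 live cells
(generation 1 grid is the final answer)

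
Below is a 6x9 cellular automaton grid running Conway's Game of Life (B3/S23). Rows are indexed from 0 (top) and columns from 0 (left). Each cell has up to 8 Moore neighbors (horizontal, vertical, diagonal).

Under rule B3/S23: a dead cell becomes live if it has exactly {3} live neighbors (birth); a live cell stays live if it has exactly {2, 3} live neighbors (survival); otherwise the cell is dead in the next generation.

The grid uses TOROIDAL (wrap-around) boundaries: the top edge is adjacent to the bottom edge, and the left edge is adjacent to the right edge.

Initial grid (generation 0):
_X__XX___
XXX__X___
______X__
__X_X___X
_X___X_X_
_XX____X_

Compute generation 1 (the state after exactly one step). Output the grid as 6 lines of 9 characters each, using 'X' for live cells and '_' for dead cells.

Answer: ___XXXX__
XXX_XXX__
X_XX_X___
_____XXX_
XX_X__XXX
XXX_XX___

Derivation:
Simulating step by step:
Generation 0 (given above): 17 live cells
Generation 1: 28 live cells
(generation 1 grid is the final answer)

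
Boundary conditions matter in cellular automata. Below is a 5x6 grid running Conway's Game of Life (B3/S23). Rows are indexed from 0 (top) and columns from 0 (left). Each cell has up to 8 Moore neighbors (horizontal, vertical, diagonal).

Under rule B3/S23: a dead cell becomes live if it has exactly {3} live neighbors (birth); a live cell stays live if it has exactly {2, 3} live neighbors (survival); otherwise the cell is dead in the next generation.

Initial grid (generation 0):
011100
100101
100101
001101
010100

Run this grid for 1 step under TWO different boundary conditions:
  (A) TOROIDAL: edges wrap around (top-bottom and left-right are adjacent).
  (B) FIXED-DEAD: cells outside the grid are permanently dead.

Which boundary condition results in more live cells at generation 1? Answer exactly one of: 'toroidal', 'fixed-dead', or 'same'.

Under TOROIDAL boundary, generation 1:
010100
000101
010100
010101
110000
Population = 11

Under FIXED-DEAD boundary, generation 1:
011110
100100
010101
010100
000110
Population = 13

Comparison: toroidal=11, fixed-dead=13 -> fixed-dead

Answer: fixed-dead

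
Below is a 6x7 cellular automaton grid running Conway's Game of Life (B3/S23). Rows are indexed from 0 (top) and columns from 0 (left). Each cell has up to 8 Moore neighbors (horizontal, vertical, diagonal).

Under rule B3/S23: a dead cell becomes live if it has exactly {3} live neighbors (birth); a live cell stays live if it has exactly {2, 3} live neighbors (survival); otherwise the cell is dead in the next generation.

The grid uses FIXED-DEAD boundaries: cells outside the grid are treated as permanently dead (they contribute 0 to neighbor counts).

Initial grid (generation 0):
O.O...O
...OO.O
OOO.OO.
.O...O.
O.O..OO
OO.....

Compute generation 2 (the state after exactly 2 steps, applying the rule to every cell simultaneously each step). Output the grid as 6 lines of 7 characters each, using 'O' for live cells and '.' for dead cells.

Simulating step by step:
Generation 0 (given above): 19 live cells
Generation 1: 16 live cells
...O.O.
O...O.O
OOO...O
...O...
O.O..OO
OO.....
Generation 2: 20 live cells
(generation 2 grid is the final answer)

Answer: ....OO.
O.OOO.O
OOOO.O.
O..O.OO
O.O....
OO.....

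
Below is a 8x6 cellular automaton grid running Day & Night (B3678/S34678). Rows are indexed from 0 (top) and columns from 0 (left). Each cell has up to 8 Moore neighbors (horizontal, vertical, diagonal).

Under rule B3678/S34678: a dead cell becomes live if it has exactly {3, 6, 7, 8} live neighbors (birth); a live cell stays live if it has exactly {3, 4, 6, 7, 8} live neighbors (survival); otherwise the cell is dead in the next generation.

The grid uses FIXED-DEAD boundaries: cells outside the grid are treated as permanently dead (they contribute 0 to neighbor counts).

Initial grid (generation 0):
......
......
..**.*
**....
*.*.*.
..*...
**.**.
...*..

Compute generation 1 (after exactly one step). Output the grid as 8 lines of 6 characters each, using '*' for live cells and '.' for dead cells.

Simulating step by step:
Generation 0 (given above): 14 live cells
Generation 1: 10 live cells
(generation 1 grid is the final answer)

Answer: ......
......
.*....
.*..*.
...*..
*.*.*.
...*..
..*.*.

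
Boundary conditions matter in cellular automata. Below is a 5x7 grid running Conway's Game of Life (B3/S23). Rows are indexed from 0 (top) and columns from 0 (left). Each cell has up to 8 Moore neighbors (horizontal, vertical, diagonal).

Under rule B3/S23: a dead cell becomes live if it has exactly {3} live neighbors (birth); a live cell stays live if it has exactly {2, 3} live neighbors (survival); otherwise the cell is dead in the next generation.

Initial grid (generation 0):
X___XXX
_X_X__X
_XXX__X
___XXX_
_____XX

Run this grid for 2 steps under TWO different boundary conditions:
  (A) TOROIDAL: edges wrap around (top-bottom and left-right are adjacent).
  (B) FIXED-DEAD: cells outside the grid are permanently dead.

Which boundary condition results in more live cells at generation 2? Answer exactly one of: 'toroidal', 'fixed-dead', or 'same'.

Answer: same

Derivation:
Under TOROIDAL boundary, generation 2:
__XXX__
X_X____
_X_____
XXX___X
___XX__
Population = 12

Under FIXED-DEAD boundary, generation 2:
____XXX
XXX_X_X
XX_____
_____XX
_______
Population = 12

Comparison: toroidal=12, fixed-dead=12 -> same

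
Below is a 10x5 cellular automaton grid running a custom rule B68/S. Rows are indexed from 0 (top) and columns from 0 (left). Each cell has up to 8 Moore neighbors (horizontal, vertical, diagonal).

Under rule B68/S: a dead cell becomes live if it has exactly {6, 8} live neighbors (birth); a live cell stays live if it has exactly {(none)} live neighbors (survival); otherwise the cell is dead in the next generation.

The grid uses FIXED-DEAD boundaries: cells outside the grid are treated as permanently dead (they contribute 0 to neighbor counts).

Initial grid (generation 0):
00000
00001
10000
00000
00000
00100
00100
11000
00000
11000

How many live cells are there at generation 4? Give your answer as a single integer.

Answer: 0

Derivation:
Simulating step by step:
Generation 0 (given above): 8 live cells
Generation 1: 0 live cells
00000
00000
00000
00000
00000
00000
00000
00000
00000
00000
Generation 2: 0 live cells
00000
00000
00000
00000
00000
00000
00000
00000
00000
00000
Generation 3: 0 live cells
00000
00000
00000
00000
00000
00000
00000
00000
00000
00000
Generation 4: 0 live cells
00000
00000
00000
00000
00000
00000
00000
00000
00000
00000
Population at generation 4: 0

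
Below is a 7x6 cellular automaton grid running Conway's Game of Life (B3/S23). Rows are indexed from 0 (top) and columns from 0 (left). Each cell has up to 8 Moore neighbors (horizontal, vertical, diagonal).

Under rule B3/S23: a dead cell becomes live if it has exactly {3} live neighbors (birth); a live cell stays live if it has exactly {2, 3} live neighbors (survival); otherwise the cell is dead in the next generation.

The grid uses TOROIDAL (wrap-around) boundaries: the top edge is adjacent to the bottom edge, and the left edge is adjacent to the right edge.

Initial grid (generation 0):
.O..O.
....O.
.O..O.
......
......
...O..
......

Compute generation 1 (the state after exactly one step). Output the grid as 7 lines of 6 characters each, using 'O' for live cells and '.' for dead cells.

Answer: ......
...OOO
......
......
......
......
......

Derivation:
Simulating step by step:
Generation 0 (given above): 6 live cells
Generation 1: 3 live cells
(generation 1 grid is the final answer)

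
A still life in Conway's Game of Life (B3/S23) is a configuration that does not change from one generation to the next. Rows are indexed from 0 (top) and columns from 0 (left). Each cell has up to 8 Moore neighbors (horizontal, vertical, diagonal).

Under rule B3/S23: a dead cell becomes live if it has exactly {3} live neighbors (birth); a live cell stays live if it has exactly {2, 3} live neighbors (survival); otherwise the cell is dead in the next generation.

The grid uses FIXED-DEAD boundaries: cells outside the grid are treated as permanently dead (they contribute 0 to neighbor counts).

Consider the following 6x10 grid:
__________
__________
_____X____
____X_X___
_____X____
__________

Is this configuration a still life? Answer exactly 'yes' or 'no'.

Answer: yes

Derivation:
Compute generation 1 and compare to generation 0 (given above):
Generation 1:
__________
__________
_____X____
____X_X___
_____X____
__________
The grids are IDENTICAL -> still life.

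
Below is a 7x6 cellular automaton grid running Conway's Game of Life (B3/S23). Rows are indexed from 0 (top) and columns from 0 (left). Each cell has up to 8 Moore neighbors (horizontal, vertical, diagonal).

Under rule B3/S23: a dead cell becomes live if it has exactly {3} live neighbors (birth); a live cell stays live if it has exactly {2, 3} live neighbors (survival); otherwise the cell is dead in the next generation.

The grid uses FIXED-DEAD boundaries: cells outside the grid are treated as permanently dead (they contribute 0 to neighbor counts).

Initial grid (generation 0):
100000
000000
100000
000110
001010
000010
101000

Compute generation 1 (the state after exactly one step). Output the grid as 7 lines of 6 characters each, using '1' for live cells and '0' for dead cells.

Simulating step by step:
Generation 0 (given above): 9 live cells
Generation 1: 5 live cells
(generation 1 grid is the final answer)

Answer: 000000
000000
000000
000110
000011
010000
000000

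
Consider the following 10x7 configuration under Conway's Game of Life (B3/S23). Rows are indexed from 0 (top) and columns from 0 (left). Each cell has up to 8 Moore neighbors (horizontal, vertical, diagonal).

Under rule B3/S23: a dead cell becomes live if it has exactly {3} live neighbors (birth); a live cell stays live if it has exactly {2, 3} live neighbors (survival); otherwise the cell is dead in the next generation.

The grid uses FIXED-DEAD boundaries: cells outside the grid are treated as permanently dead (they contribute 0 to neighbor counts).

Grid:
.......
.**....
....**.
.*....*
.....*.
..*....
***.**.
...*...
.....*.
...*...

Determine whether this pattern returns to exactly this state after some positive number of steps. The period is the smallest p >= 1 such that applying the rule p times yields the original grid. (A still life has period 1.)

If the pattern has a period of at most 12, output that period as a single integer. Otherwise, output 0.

Simulating and comparing each generation to the original:
Gen 0 (original, given above): 16 live cells
Gen 1: 17 live cells, differs from original
Gen 2: 11 live cells, differs from original
Gen 3: 13 live cells, differs from original
Gen 4: 8 live cells, differs from original
Gen 5: 8 live cells, differs from original
Gen 6: 7 live cells, differs from original
Gen 7: 7 live cells, differs from original
Gen 8: 9 live cells, differs from original
Gen 9: 9 live cells, differs from original
Gen 10: 10 live cells, differs from original
Gen 11: 12 live cells, differs from original
Gen 12: 11 live cells, differs from original
No period found within 12 steps.

Answer: 0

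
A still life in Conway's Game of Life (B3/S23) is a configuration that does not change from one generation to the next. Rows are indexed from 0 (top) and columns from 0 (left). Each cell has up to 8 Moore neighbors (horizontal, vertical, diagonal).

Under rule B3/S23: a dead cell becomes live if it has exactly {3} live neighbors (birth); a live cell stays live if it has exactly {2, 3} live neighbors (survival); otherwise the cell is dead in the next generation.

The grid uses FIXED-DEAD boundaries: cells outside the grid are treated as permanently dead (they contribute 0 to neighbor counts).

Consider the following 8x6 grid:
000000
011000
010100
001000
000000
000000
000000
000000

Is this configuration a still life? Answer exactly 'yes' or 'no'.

Compute generation 1 and compare to generation 0 (given above):
Generation 1:
000000
011000
010100
001000
000000
000000
000000
000000
The grids are IDENTICAL -> still life.

Answer: yes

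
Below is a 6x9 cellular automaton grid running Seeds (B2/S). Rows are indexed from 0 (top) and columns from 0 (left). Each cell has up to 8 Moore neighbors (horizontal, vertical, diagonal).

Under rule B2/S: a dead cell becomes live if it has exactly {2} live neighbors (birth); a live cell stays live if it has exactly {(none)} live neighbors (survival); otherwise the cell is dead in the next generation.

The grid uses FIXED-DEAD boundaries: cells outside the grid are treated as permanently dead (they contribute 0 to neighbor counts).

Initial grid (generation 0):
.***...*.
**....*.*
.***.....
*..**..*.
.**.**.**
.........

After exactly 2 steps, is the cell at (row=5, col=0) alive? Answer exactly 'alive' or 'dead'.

Simulating step by step:
Generation 0 (given above): 21 live cells
Generation 1: 15 live cells
......*.*
....*....
.....**.*
.........
*........
.********
Generation 2: 10 live cells
.....*.*.
........*
....*..*.
.....***.
........*
*........

Cell (5,0) at generation 2: 1 -> alive

Answer: alive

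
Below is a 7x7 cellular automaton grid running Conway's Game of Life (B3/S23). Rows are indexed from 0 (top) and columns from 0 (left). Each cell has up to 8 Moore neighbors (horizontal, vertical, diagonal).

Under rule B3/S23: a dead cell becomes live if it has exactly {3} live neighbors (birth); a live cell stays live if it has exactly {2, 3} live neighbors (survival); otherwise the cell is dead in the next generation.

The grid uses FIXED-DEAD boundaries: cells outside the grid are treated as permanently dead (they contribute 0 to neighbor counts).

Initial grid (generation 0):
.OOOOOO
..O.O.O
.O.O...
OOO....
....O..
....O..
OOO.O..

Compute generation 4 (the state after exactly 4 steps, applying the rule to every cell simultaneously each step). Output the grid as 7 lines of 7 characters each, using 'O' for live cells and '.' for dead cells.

Simulating step by step:
Generation 0 (given above): 20 live cells
Generation 1: 18 live cells
.OO.O.O
......O
O..O...
OOOO...
.O.O...
.O..OO.
.O.O...
Generation 2: 17 live cells
.....O.
.OOO.O.
O..O...
O..OO..
...O...
OO.OO..
..O.O..
Generation 3: 16 live cells
..O.O..
.OOO...
O......
..OOO..
OO.....
.O..O..
.OO.O..
Generation 4: 16 live cells
(generation 4 grid is the final answer)

Answer: .OO....
.OOO...
....O..
O.OO...
OO..O..
...O...
.OOO...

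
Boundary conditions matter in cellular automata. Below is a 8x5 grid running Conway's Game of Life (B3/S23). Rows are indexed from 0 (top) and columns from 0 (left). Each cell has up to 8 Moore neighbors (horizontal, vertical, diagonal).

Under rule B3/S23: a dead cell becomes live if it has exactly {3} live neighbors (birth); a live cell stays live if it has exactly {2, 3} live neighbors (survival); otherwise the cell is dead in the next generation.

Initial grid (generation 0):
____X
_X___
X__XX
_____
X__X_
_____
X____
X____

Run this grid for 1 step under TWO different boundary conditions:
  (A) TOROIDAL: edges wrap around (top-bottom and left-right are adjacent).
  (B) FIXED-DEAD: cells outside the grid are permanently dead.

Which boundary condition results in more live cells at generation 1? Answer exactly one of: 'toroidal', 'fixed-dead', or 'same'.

Under TOROIDAL boundary, generation 1:
X____
___X_
X___X
X__X_
_____
____X
_____
X___X
Population = 9

Under FIXED-DEAD boundary, generation 1:
_____
___XX
_____
___XX
_____
_____
_____
_____
Population = 4

Comparison: toroidal=9, fixed-dead=4 -> toroidal

Answer: toroidal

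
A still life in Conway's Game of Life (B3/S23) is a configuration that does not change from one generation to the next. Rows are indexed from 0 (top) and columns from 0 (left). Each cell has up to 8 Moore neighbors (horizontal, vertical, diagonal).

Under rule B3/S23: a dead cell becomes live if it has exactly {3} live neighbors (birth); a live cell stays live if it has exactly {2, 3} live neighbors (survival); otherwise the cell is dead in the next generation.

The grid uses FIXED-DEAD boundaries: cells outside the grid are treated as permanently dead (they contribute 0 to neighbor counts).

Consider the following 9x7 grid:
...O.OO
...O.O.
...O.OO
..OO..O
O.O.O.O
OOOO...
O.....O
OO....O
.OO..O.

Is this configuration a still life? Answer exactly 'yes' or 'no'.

Answer: no

Derivation:
Compute generation 1 and compare to generation 0 (given above):
Generation 1:
.....OO
..OO...
...O.OO
.OO...O
O...OO.
O.OO.O.
.......
O.O..OO
OOO....
Cell (0,3) differs: gen0=1 vs gen1=0 -> NOT a still life.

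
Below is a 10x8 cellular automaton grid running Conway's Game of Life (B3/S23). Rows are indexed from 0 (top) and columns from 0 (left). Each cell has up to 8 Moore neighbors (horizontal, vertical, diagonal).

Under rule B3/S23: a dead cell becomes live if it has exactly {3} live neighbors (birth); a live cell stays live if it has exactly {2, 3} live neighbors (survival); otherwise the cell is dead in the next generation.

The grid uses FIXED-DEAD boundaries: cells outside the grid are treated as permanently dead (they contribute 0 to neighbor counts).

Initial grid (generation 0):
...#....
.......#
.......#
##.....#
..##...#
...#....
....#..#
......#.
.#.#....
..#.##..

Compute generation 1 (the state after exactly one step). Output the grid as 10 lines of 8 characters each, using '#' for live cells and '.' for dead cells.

Simulating step by step:
Generation 0 (given above): 18 live cells
Generation 1: 19 live cells
(generation 1 grid is the final answer)

Answer: ........
........
......##
.##...##
.###....
..###...
........
........
..####..
..###...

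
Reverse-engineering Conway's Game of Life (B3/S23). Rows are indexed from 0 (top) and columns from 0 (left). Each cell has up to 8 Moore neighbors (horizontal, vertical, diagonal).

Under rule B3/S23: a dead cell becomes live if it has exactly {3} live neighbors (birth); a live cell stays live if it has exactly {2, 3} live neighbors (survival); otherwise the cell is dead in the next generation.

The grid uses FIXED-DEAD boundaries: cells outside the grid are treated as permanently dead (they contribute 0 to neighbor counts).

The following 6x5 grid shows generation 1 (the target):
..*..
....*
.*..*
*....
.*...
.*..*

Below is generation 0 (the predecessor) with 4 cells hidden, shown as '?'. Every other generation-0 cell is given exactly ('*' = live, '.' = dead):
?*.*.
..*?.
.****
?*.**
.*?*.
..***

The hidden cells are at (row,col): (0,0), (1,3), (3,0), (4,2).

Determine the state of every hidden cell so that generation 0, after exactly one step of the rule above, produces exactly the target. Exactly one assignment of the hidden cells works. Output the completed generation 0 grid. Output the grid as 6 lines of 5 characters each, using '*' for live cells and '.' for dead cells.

Hidden generation-0 cells (in order): (0,0), (1,3), (3,0), (4,2).
A hidden cell only influences target cells in its own 3x3 neighborhood. Try each of the 2^4 = 16 assignments, step the completed generation 0 forward once under B3/S23, and compare with the target:
  (0,0)=. (1,3)=. (3,0)=. (4,2)=. -> step gives (3,1)='*' but target has '.' -> reject
  (0,0)=. (1,3)=. (3,0)=. (4,2)=* -> step reproduces the target at every cell -> ACCEPT
  (0,0)=. (1,3)=. (3,0)=* (4,2)=. -> step gives (2,0)='*' but target has '.' -> reject
  (0,0)=. (1,3)=. (3,0)=* (4,2)=* -> step gives (2,0)='*' but target has '.' -> reject
  (0,0)=. (1,3)=* (3,0)=. (4,2)=. -> step gives (0,2)='.' but target has '*' -> reject
  (0,0)=. (1,3)=* (3,0)=. (4,2)=* -> step gives (0,2)='.' but target has '*' -> reject
  (0,0)=. (1,3)=* (3,0)=* (4,2)=. -> step gives (0,2)='.' but target has '*' -> reject
  (0,0)=. (1,3)=* (3,0)=* (4,2)=* -> step gives (0,2)='.' but target has '*' -> reject
  (0,0)=* (1,3)=. (3,0)=. (4,2)=. -> step gives (0,1)='*' but target has '.' -> reject
  (0,0)=* (1,3)=. (3,0)=. (4,2)=* -> step gives (0,1)='*' but target has '.' -> reject
  (0,0)=* (1,3)=. (3,0)=* (4,2)=. -> step gives (0,1)='*' but target has '.' -> reject
  (0,0)=* (1,3)=. (3,0)=* (4,2)=* -> step gives (0,1)='*' but target has '.' -> reject
  (0,0)=* (1,3)=* (3,0)=. (4,2)=. -> step gives (0,1)='*' but target has '.' -> reject
  (0,0)=* (1,3)=* (3,0)=. (4,2)=* -> step gives (0,1)='*' but target has '.' -> reject
  (0,0)=* (1,3)=* (3,0)=* (4,2)=. -> step gives (0,1)='*' but target has '.' -> reject
  (0,0)=* (1,3)=* (3,0)=* (4,2)=* -> step gives (0,1)='*' but target has '.' -> reject
Unique solution: (0,0)=dead, (1,3)=dead, (3,0)=dead, (4,2)=live.
Check: live-neighbor counts of every cell in the completed generation 0:
11311
24553
23553
34864
23665
13442
Applying B3/S23 to generation 0 with these counts gives:
..*..
....*
.*..*
*....
.*...
.*..*
which matches the target exactly.

Answer: .*.*.
..*..
.****
.*.**
.***.
..***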